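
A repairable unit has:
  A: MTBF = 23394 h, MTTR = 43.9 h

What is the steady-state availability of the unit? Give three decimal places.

A(A) = MTBF/(MTBF+MTTR) = 23394/(23394+43.9) = 0.998

0.998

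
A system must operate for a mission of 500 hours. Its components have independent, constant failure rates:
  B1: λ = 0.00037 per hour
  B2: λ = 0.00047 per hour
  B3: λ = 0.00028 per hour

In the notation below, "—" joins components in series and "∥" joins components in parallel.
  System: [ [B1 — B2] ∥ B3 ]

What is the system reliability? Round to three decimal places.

R(B1) = exp(−0.00037 × 500) = 0.83110
R(B2) = exp(−0.00047 × 500) = 0.79057
R(B3) = exp(−0.00028 × 500) = 0.86936
Series (B1 and B2): 0.83110 × 0.79057 = 0.65704
Parallel ([0.65704] and B3): 1 − (1 − 0.65704)(1 − 0.86936) = 0.955

0.955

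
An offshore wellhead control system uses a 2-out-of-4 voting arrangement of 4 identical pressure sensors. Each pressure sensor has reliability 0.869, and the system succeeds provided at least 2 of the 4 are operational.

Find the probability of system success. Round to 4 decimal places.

0.9919

R = Σ_{i=2}^{4} C(4,i) p^i (1−p)^{4−i} with p = 0.869
C(4,2)·0.869^2·0.131^2 = 0.077756
C(4,3)·0.869^3·0.131^1 = 0.343867
C(4,4)·0.869^4·0.131^0 = 0.570268
Sum = 0.9919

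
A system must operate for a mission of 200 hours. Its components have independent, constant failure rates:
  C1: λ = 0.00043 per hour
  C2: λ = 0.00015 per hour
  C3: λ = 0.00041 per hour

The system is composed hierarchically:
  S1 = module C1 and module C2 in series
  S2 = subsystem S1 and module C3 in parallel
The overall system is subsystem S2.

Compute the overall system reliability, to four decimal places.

0.9914

R(C1) = exp(−0.00043 × 200) = 0.917594
R(C2) = exp(−0.00015 × 200) = 0.970446
R(C3) = exp(−0.00041 × 200) = 0.921272
Series (C1 and C2): 0.917594 × 0.970446 = 0.890475
Parallel ([0.890475] and C3): 1 − (1 − 0.890475)(1 − 0.921272) = 0.9914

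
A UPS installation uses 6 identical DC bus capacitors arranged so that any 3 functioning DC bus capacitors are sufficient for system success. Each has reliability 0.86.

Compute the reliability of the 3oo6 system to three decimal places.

R = Σ_{i=3}^{6} C(6,i) p^i (1−p)^{6−i} with p = 0.86
C(6,3)·0.86^3·0.14^3 = 0.03491
C(6,4)·0.86^4·0.14^2 = 0.16082
C(6,5)·0.86^5·0.14^1 = 0.39516
C(6,6)·0.86^6·0.14^0 = 0.40457
Sum = 0.995

0.995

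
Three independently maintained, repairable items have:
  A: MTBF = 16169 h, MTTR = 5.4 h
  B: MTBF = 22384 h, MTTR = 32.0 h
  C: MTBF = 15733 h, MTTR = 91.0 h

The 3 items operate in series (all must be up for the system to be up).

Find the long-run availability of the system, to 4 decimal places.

0.9925

A(A) = MTBF/(MTBF+MTTR) = 16169/(16169+5.4) = 0.999666
A(B) = MTBF/(MTBF+MTTR) = 22384/(22384+32.0) = 0.998572
A(C) = MTBF/(MTBF+MTTR) = 15733/(15733+91.0) = 0.994249
Series availability: 0.999666 × 0.998572 × 0.994249 = 0.9925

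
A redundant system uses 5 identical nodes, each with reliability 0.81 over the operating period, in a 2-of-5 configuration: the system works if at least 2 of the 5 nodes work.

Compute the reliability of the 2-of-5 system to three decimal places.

R = Σ_{i=2}^{5} C(5,i) p^i (1−p)^{5−i} with p = 0.81
C(5,2)·0.81^2·0.19^3 = 0.04500
C(5,3)·0.81^3·0.19^2 = 0.19185
C(5,4)·0.81^4·0.19^1 = 0.40894
C(5,5)·0.81^5·0.19^0 = 0.34868
Sum = 0.994

0.994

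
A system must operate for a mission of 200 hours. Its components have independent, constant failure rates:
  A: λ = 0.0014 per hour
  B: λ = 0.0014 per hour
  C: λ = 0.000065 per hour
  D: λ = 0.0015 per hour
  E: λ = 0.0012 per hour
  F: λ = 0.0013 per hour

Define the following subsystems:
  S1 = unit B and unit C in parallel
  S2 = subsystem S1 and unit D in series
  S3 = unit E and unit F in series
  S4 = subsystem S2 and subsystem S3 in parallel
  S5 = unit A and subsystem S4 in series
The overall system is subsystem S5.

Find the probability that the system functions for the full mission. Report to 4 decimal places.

0.6780

R(A) = exp(−0.0014 × 200) = 0.755784
R(B) = exp(−0.0014 × 200) = 0.755784
R(C) = exp(−0.000065 × 200) = 0.987084
R(D) = exp(−0.0015 × 200) = 0.740818
R(E) = exp(−0.0012 × 200) = 0.786628
R(F) = exp(−0.0013 × 200) = 0.771052
Parallel (B and C): 1 − (1 − 0.755784)(1 − 0.987084) = 0.996846
Series ([0.996846] and D): 0.996846 × 0.740818 = 0.738481
Series (E and F): 0.786628 × 0.771052 = 0.606531
Parallel ([0.738481] and [0.606531]): 1 − (1 − 0.738481)(1 − 0.606531) = 0.897100
Series (A and [0.897100]): 0.755784 × 0.897100 = 0.6780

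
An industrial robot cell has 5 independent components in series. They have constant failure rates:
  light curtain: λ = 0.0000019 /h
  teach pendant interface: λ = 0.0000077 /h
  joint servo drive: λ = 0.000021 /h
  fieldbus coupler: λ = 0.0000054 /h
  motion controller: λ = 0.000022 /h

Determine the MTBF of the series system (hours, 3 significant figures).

Series of exponential components: λ_sys = Σ λ_i
λ_sys = 0.0000019 + 0.0000077 + 0.000021 + 0.0000054 + 0.000022 = 5.8000e-05 /h
MTBF = 1 / λ_sys = 17200 h

17200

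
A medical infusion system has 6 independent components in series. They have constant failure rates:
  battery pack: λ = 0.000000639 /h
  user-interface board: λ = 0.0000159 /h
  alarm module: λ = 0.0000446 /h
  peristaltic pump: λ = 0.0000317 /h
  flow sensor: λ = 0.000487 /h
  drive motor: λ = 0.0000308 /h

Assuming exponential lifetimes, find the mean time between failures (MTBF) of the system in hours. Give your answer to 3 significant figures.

Series of exponential components: λ_sys = Σ λ_i
λ_sys = 0.000000639 + 0.0000159 + 0.0000446 + 0.0000317 + 0.000487 + 0.0000308 = 6.1064e-04 /h
MTBF = 1 / λ_sys = 1640 h

1640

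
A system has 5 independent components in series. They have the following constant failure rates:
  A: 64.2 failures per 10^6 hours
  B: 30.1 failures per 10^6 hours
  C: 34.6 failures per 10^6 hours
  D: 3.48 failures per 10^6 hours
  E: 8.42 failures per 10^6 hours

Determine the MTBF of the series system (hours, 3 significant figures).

Series of exponential components: λ_sys = Σ λ_i
λ_sys = 0.0000642 + 0.0000301 + 0.0000346 + 0.00000348 + 0.00000842 = 1.4080e-04 /h
MTBF = 1 / λ_sys = 7100 h

7100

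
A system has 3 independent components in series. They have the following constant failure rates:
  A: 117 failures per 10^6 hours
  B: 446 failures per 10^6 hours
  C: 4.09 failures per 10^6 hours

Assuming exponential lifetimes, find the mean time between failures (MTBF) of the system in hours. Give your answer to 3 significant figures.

Series of exponential components: λ_sys = Σ λ_i
λ_sys = 0.000117 + 0.000446 + 0.00000409 = 5.6709e-04 /h
MTBF = 1 / λ_sys = 1760 h

1760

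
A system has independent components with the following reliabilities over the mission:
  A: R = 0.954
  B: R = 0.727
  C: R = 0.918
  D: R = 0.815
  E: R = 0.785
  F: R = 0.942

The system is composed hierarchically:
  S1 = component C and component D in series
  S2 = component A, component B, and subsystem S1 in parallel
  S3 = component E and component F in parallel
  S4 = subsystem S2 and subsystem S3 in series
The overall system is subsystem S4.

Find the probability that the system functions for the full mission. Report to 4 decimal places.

Series (C and D): 0.918000 × 0.815000 = 0.748170
Parallel (A, B, and [0.748170]): 1 − (1 − 0.954000)(1 − 0.727000)(1 − 0.748170) = 0.996838
Parallel (E and F): 1 − (1 − 0.785000)(1 − 0.942000) = 0.987530
Series ([0.996838] and [0.987530]): 0.996838 × 0.987530 = 0.9844

0.9844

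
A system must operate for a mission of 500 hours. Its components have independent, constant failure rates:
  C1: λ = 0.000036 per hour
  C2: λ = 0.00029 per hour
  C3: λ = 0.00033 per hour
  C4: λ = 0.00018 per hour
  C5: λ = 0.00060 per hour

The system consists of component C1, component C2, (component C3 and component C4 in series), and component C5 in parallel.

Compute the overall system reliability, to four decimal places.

0.9999

R(C1) = exp(−0.000036 × 500) = 0.982161
R(C2) = exp(−0.00029 × 500) = 0.865022
R(C3) = exp(−0.00033 × 500) = 0.847894
R(C4) = exp(−0.00018 × 500) = 0.913931
R(C5) = exp(−0.00060 × 500) = 0.740818
Series (C3 and C4): 0.847894 × 0.913931 = 0.774917
Parallel (C1, C2, [0.774917], and C5): 1 − (1 − 0.982161)(1 − 0.865022)(1 − 0.774917)(1 − 0.740818) = 0.9999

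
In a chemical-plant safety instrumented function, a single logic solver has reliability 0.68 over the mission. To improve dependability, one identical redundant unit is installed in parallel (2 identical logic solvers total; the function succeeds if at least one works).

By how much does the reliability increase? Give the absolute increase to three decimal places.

0.218

R_before = 0.68
R_after = 1 − (1 − 0.68)^2 = 0.898
ΔR = 0.898 − 0.68 = 0.218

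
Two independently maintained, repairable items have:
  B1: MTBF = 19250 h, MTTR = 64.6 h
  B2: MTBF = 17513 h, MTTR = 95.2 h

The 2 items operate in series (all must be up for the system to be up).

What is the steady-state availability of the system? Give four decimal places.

A(B1) = MTBF/(MTBF+MTTR) = 19250/(19250+64.6) = 0.996655
A(B2) = MTBF/(MTBF+MTTR) = 17513/(17513+95.2) = 0.994593
Series availability: 0.996655 × 0.994593 = 0.9913

0.9913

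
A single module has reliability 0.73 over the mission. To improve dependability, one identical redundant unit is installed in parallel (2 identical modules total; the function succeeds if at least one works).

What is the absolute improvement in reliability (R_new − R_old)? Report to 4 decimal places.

R_before = 0.73
R_after = 1 − (1 − 0.73)^2 = 0.9271
ΔR = 0.9271 − 0.73 = 0.1971

0.1971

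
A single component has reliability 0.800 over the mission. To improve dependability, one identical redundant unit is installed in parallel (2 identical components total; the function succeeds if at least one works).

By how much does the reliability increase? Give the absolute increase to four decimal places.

R_before = 0.800
R_after = 1 − (1 − 0.800)^2 = 0.9600
ΔR = 0.9600 − 0.800 = 0.1600

0.1600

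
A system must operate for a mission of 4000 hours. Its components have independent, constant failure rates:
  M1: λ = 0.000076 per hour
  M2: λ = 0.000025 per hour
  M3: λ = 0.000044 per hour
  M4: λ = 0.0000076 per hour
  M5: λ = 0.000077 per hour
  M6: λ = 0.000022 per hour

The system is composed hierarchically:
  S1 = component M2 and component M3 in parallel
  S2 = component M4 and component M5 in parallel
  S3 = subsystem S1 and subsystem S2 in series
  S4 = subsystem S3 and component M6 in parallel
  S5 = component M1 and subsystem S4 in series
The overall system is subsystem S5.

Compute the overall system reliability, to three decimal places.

0.736

R(M1) = exp(−0.000076 × 4000) = 0.73786
R(M2) = exp(−0.000025 × 4000) = 0.90484
R(M3) = exp(−0.000044 × 4000) = 0.83862
R(M4) = exp(−0.0000076 × 4000) = 0.97006
R(M5) = exp(−0.000077 × 4000) = 0.73492
R(M6) = exp(−0.000022 × 4000) = 0.91576
Parallel (M2 and M3): 1 − (1 − 0.90484)(1 − 0.83862) = 0.98464
Parallel (M4 and M5): 1 − (1 − 0.97006)(1 − 0.73492) = 0.99206
Series ([0.98464] and [0.99206]): 0.98464 × 0.99206 = 0.97682
Parallel ([0.97682] and M6): 1 − (1 − 0.97682)(1 − 0.91576) = 0.99805
Series (M1 and [0.99805]): 0.73786 × 0.99805 = 0.736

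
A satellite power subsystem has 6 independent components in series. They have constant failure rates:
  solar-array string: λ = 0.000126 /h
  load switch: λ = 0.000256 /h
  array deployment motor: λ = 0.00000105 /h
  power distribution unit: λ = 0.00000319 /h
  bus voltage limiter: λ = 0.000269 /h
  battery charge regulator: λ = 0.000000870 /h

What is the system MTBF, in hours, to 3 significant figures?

Series of exponential components: λ_sys = Σ λ_i
λ_sys = 0.000126 + 0.000256 + 0.00000105 + 0.00000319 + 0.000269 + 0.000000870 = 6.5611e-04 /h
MTBF = 1 / λ_sys = 1520 h

1520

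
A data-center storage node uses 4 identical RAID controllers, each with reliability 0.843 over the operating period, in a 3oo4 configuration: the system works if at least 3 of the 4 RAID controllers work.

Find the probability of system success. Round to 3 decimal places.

R = Σ_{i=3}^{4} C(4,i) p^i (1−p)^{4−i} with p = 0.843
C(4,3)·0.843^3·0.157^1 = 0.37622
C(4,4)·0.843^4·0.157^0 = 0.50502
Sum = 0.881

0.881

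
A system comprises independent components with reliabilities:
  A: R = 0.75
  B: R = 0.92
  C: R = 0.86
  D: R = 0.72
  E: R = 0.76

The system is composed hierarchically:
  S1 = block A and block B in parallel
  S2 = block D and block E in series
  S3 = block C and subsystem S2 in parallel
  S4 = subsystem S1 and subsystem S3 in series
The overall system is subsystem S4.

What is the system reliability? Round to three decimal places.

Parallel (A and B): 1 − (1 − 0.75000)(1 − 0.92000) = 0.98000
Series (D and E): 0.72000 × 0.76000 = 0.54720
Parallel (C and [0.54720]): 1 − (1 − 0.86000)(1 − 0.54720) = 0.93661
Series ([0.98000] and [0.93661]): 0.98000 × 0.93661 = 0.918

0.918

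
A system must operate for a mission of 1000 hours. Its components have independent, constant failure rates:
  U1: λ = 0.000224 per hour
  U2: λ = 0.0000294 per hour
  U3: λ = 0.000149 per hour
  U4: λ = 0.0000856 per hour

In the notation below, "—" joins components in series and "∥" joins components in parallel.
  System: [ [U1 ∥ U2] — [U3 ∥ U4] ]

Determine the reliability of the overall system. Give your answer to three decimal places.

0.983

R(U1) = exp(−0.000224 × 1000) = 0.79932
R(U2) = exp(−0.0000294 × 1000) = 0.97103
R(U3) = exp(−0.000149 × 1000) = 0.86157
R(U4) = exp(−0.0000856 × 1000) = 0.91796
Parallel (U1 and U2): 1 − (1 − 0.79932)(1 − 0.97103) = 0.99419
Parallel (U3 and U4): 1 − (1 − 0.86157)(1 − 0.91796) = 0.98864
Series ([0.99419] and [0.98864]): 0.99419 × 0.98864 = 0.983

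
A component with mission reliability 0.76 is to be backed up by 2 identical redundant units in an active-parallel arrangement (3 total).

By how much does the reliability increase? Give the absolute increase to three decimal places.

R_before = 0.76
R_after = 1 − (1 − 0.76)^3 = 0.986
ΔR = 0.986 − 0.76 = 0.226

0.226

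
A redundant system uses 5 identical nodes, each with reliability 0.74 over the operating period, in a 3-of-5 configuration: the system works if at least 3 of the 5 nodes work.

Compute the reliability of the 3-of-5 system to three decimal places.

R = Σ_{i=3}^{5} C(5,i) p^i (1−p)^{5−i} with p = 0.74
C(5,3)·0.74^3·0.26^2 = 0.27393
C(5,4)·0.74^4·0.26^1 = 0.38983
C(5,5)·0.74^5·0.26^0 = 0.22190
Sum = 0.886

0.886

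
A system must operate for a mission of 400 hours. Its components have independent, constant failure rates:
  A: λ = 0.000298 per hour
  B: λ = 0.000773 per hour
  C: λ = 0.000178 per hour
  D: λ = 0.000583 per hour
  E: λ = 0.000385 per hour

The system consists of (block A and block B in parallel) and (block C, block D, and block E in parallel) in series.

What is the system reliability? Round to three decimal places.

0.968

R(A) = exp(−0.000298 × 400) = 0.88763
R(B) = exp(−0.000773 × 400) = 0.73403
R(C) = exp(−0.000178 × 400) = 0.93128
R(D) = exp(−0.000583 × 400) = 0.79200
R(E) = exp(−0.000385 × 400) = 0.85727
Parallel (A and B): 1 − (1 − 0.88763)(1 − 0.73403) = 0.97011
Parallel (C, D, and E): 1 − (1 − 0.93128)(1 − 0.79200)(1 − 0.85727) = 0.99796
Series ([0.97011] and [0.99796]): 0.97011 × 0.99796 = 0.968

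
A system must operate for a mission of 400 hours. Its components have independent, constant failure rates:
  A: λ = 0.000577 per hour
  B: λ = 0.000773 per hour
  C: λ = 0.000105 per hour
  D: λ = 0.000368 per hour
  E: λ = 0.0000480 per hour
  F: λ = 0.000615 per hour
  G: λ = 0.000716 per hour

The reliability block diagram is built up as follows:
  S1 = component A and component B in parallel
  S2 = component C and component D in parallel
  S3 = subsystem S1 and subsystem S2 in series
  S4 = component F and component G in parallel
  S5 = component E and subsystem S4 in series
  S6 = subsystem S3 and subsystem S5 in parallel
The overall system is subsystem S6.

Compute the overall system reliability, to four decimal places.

R(A) = exp(−0.000577 × 400) = 0.793898
R(B) = exp(−0.000773 × 400) = 0.734034
R(C) = exp(−0.000105 × 400) = 0.958870
R(D) = exp(−0.000368 × 400) = 0.863121
R(E) = exp(−0.0000480 × 400) = 0.980983
R(F) = exp(−0.000615 × 400) = 0.781922
R(G) = exp(−0.000716 × 400) = 0.750962
Parallel (A and B): 1 − (1 − 0.793898)(1 − 0.734034) = 0.945184
Parallel (C and D): 1 − (1 − 0.958870)(1 − 0.863121) = 0.994370
Series ([0.945184] and [0.994370]): 0.945184 × 0.994370 = 0.939863
Parallel (F and G): 1 − (1 − 0.781922)(1 − 0.750962) = 0.945690
Series (E and [0.945690]): 0.980983 × 0.945690 = 0.927706
Parallel ([0.939863] and [0.927706]): 1 − (1 − 0.939863)(1 − 0.927706) = 0.9957

0.9957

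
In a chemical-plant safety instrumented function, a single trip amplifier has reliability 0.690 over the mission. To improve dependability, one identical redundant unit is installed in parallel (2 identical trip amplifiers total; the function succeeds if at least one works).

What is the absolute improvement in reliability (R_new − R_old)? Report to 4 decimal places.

0.2139

R_before = 0.690
R_after = 1 − (1 − 0.690)^2 = 0.9039
ΔR = 0.9039 − 0.690 = 0.2139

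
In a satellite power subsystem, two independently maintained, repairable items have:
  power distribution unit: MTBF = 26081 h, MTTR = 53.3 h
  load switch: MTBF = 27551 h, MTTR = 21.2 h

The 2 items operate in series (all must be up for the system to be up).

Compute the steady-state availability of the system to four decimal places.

0.9972

A(power distribution unit) = MTBF/(MTBF+MTTR) = 26081/(26081+53.3) = 0.997961
A(load switch) = MTBF/(MTBF+MTTR) = 27551/(27551+21.2) = 0.999231
Series availability: 0.997961 × 0.999231 = 0.9972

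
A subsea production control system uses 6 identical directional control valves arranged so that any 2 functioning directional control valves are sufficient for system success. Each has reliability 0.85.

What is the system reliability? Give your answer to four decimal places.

R = Σ_{i=2}^{6} C(6,i) p^i (1−p)^{6−i} with p = 0.85
C(6,2)·0.85^2·0.15^4 = 0.005486
C(6,3)·0.85^3·0.15^3 = 0.041453
C(6,4)·0.85^4·0.15^2 = 0.176177
C(6,5)·0.85^5·0.15^1 = 0.399335
C(6,6)·0.85^6·0.15^0 = 0.377150
Sum = 0.9996

0.9996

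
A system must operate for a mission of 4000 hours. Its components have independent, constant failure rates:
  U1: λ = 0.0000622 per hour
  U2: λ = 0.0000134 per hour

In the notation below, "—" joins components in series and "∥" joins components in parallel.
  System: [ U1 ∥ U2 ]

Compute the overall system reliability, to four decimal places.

0.9885

R(U1) = exp(−0.0000622 × 4000) = 0.779736
R(U2) = exp(−0.0000134 × 4000) = 0.947811
Parallel (U1 and U2): 1 − (1 − 0.779736)(1 − 0.947811) = 0.9885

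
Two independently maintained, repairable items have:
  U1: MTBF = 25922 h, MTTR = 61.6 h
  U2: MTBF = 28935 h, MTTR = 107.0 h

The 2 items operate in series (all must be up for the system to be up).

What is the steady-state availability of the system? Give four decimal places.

0.9940

A(U1) = MTBF/(MTBF+MTTR) = 25922/(25922+61.6) = 0.997629
A(U2) = MTBF/(MTBF+MTTR) = 28935/(28935+107.0) = 0.996316
Series availability: 0.997629 × 0.996316 = 0.9940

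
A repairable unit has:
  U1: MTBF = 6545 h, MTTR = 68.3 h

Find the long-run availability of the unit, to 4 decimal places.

0.9897

A(U1) = MTBF/(MTBF+MTTR) = 6545/(6545+68.3) = 0.9897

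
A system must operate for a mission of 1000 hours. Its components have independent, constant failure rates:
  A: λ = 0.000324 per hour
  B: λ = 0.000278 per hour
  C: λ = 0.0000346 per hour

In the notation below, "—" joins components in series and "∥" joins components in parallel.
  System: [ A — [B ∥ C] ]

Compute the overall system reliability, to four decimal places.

R(A) = exp(−0.000324 × 1000) = 0.723250
R(B) = exp(−0.000278 × 1000) = 0.757297
R(C) = exp(−0.0000346 × 1000) = 0.965992
Parallel (B and C): 1 − (1 − 0.757297)(1 − 0.965992) = 0.991746
Series (A and [0.991746]): 0.723250 × 0.991746 = 0.7173

0.7173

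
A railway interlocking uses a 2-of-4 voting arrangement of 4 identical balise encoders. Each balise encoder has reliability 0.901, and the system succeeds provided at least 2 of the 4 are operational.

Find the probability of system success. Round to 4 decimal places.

R = Σ_{i=2}^{4} C(4,i) p^i (1−p)^{4−i} with p = 0.901
C(4,2)·0.901^2·0.099^2 = 0.047739
C(4,3)·0.901^3·0.099^1 = 0.289647
C(4,4)·0.901^4·0.099^0 = 0.659021
Sum = 0.9964

0.9964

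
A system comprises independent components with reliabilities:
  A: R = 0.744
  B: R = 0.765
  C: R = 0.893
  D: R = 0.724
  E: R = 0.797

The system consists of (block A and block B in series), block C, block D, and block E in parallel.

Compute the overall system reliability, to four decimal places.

Series (A and B): 0.744000 × 0.765000 = 0.569160
Parallel ([0.569160], C, D, and E): 1 − (1 − 0.569160)(1 − 0.893000)(1 − 0.724000)(1 − 0.797000) = 0.9974

0.9974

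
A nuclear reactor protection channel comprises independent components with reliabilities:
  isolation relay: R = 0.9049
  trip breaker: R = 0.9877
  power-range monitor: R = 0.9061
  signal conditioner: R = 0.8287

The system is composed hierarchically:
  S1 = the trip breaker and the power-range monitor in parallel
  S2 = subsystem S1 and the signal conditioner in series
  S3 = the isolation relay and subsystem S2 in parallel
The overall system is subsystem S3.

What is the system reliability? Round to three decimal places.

Parallel (trip breaker and power-range monitor): 1 − (1 − 0.98770)(1 − 0.90610) = 0.99885
Series ([0.99885] and signal conditioner): 0.99885 × 0.82870 = 0.82775
Parallel (isolation relay and [0.82775]): 1 − (1 − 0.90490)(1 − 0.82775) = 0.984

0.984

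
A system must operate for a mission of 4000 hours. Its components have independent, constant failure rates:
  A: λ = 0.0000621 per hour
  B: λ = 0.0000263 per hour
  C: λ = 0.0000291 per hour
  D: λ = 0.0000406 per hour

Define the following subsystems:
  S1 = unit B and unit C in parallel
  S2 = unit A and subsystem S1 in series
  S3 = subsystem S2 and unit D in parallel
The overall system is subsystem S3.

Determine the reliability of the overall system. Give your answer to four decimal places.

0.9657

R(A) = exp(−0.0000621 × 4000) = 0.780048
R(B) = exp(−0.0000263 × 4000) = 0.900144
R(C) = exp(−0.0000291 × 4000) = 0.890119
R(D) = exp(−0.0000406 × 4000) = 0.850101
Parallel (B and C): 1 − (1 − 0.900144)(1 − 0.890119) = 0.989028
Series (A and [0.989028]): 0.780048 × 0.989028 = 0.771489
Parallel ([0.771489] and D): 1 − (1 − 0.771489)(1 − 0.850101) = 0.9657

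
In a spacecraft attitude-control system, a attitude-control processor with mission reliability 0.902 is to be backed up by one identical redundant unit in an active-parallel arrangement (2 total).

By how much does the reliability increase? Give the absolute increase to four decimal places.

R_before = 0.902
R_after = 1 − (1 − 0.902)^2 = 0.9904
ΔR = 0.9904 − 0.902 = 0.0884

0.0884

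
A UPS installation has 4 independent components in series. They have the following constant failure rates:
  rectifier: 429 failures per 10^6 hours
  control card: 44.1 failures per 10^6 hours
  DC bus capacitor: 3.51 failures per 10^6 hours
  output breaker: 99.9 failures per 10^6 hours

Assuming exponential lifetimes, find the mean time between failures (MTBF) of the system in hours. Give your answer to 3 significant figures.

Series of exponential components: λ_sys = Σ λ_i
λ_sys = 0.000429 + 0.0000441 + 0.00000351 + 0.0000999 = 5.7651e-04 /h
MTBF = 1 / λ_sys = 1730 h

1730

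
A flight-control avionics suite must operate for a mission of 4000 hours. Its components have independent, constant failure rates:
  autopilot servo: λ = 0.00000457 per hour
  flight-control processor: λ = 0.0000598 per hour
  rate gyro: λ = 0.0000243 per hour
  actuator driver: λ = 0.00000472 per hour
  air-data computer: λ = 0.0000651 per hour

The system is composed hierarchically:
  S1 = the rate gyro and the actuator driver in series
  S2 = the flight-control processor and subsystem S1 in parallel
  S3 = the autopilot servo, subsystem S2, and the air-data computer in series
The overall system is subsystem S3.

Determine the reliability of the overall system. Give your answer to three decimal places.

0.739

R(autopilot servo) = exp(−0.00000457 × 4000) = 0.98189
R(flight-control processor) = exp(−0.0000598 × 4000) = 0.78726
R(rate gyro) = exp(−0.0000243 × 4000) = 0.90737
R(actuator driver) = exp(−0.00000472 × 4000) = 0.98130
R(air-data computer) = exp(−0.0000651 × 4000) = 0.77074
Series (rate gyro and actuator driver): 0.90737 × 0.98130 = 0.89040
Parallel (flight-control processor and [0.89040]): 1 − (1 − 0.78726)(1 − 0.89040) = 0.97668
Series (autopilot servo, [0.97668], and air-data computer): 0.98189 × 0.97668 × 0.77074 = 0.739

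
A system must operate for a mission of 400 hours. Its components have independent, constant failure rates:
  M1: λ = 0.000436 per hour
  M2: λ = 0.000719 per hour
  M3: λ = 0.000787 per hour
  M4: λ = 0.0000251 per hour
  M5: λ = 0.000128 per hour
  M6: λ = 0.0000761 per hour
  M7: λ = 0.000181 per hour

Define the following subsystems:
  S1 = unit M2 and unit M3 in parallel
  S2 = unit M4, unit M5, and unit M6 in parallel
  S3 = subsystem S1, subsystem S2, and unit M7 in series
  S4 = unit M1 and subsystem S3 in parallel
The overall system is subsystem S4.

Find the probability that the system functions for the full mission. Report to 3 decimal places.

0.979

R(M1) = exp(−0.000436 × 400) = 0.83996
R(M2) = exp(−0.000719 × 400) = 0.75006
R(M3) = exp(−0.000787 × 400) = 0.72993
R(M4) = exp(−0.0000251 × 400) = 0.99001
R(M5) = exp(−0.000128 × 400) = 0.95009
R(M6) = exp(−0.0000761 × 400) = 0.97002
R(M7) = exp(−0.000181 × 400) = 0.93016
Parallel (M2 and M3): 1 − (1 − 0.75006)(1 − 0.72993) = 0.93250
Parallel (M4, M5, and M6): 1 − (1 − 0.99001)(1 − 0.95009)(1 − 0.97002) = 0.99999
Series ([0.93250], [0.99999], and M7): 0.93250 × 0.99999 × 0.93016 = 0.86737
Parallel (M1 and [0.86737]): 1 − (1 − 0.83996)(1 − 0.86737) = 0.979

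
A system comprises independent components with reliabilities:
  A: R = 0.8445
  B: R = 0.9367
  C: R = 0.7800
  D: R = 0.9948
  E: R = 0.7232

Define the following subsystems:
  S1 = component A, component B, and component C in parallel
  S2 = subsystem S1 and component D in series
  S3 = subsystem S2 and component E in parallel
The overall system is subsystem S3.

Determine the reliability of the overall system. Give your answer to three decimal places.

0.998

Parallel (A, B, and C): 1 − (1 − 0.84450)(1 − 0.93670)(1 − 0.78000) = 0.99783
Series ([0.99783] and D): 0.99783 × 0.99480 = 0.99264
Parallel ([0.99264] and E): 1 − (1 − 0.99264)(1 − 0.72320) = 0.998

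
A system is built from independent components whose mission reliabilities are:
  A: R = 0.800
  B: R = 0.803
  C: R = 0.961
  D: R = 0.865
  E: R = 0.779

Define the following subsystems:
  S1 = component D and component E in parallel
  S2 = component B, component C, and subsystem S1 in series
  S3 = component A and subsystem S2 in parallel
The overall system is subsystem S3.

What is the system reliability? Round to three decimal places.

Parallel (D and E): 1 − (1 − 0.86500)(1 − 0.77900) = 0.97017
Series (B, C, and [0.97017]): 0.80300 × 0.96100 × 0.97017 = 0.74866
Parallel (A and [0.74866]): 1 − (1 − 0.80000)(1 − 0.74866) = 0.950

0.950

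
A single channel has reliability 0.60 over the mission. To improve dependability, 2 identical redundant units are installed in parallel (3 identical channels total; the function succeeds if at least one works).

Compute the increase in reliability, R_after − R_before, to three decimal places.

0.336

R_before = 0.60
R_after = 1 − (1 − 0.60)^3 = 0.936
ΔR = 0.936 − 0.60 = 0.336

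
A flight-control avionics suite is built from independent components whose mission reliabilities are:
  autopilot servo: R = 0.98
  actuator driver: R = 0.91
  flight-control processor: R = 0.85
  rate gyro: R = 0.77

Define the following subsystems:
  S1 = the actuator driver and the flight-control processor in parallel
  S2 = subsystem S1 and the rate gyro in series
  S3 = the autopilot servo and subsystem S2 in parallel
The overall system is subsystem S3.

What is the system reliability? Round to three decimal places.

Parallel (actuator driver and flight-control processor): 1 − (1 − 0.91000)(1 − 0.85000) = 0.98650
Series ([0.98650] and rate gyro): 0.98650 × 0.77000 = 0.75961
Parallel (autopilot servo and [0.75961]): 1 − (1 − 0.98000)(1 − 0.75961) = 0.995

0.995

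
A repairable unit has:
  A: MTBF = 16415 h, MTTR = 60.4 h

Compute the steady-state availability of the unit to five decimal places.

A(A) = MTBF/(MTBF+MTTR) = 16415/(16415+60.4) = 0.99633

0.99633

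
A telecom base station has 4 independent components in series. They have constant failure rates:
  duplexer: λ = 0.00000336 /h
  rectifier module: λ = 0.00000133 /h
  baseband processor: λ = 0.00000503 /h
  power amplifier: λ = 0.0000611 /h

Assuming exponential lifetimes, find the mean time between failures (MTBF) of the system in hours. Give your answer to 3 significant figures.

14100

Series of exponential components: λ_sys = Σ λ_i
λ_sys = 0.00000336 + 0.00000133 + 0.00000503 + 0.0000611 = 7.0820e-05 /h
MTBF = 1 / λ_sys = 14100 h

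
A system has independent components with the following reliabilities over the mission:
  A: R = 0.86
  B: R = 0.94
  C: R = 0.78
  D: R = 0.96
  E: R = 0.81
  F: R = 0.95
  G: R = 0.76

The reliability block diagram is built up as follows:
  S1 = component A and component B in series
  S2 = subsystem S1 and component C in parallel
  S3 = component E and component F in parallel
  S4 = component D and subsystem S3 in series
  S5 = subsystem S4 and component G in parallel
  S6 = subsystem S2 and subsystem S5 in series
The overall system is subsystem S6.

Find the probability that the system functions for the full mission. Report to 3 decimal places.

Series (A and B): 0.86000 × 0.94000 = 0.80840
Parallel ([0.80840] and C): 1 − (1 − 0.80840)(1 − 0.78000) = 0.95785
Parallel (E and F): 1 − (1 − 0.81000)(1 − 0.95000) = 0.99050
Series (D and [0.99050]): 0.96000 × 0.99050 = 0.95088
Parallel ([0.95088] and G): 1 − (1 − 0.95088)(1 − 0.76000) = 0.98821
Series ([0.95785] and [0.98821]): 0.95785 × 0.98821 = 0.947

0.947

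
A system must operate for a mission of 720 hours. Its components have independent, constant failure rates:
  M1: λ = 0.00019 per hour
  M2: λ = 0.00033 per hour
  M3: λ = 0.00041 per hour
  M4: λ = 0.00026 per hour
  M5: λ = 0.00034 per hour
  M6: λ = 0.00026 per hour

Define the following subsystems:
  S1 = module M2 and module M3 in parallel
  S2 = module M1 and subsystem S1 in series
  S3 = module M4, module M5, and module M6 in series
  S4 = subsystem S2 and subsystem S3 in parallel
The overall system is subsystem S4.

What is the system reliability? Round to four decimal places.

0.9192

R(M1) = exp(−0.00019 × 720) = 0.872145
R(M2) = exp(−0.00033 × 720) = 0.788518
R(M3) = exp(−0.00041 × 720) = 0.744383
R(M4) = exp(−0.00026 × 720) = 0.829278
R(M5) = exp(−0.00034 × 720) = 0.782861
R(M6) = exp(−0.00026 × 720) = 0.829278
Parallel (M2 and M3): 1 − (1 − 0.788518)(1 − 0.744383) = 0.945942
Series (M1 and [0.945942]): 0.872145 × 0.945942 = 0.824999
Series (M4, M5, and M6): 0.829278 × 0.782861 × 0.829278 = 0.538375
Parallel ([0.824999] and [0.538375]): 1 − (1 − 0.824999)(1 − 0.538375) = 0.9192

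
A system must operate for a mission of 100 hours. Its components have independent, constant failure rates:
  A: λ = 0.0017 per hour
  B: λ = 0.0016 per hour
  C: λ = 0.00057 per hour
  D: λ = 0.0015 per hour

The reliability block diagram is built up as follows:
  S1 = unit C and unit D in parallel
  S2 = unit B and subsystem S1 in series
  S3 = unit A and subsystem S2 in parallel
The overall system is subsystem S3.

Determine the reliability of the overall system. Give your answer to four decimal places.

0.9759

R(A) = exp(−0.0017 × 100) = 0.843665
R(B) = exp(−0.0016 × 100) = 0.852144
R(C) = exp(−0.00057 × 100) = 0.944594
R(D) = exp(−0.0015 × 100) = 0.860708
Parallel (C and D): 1 − (1 − 0.944594)(1 − 0.860708) = 0.992282
Series (B and [0.992282]): 0.852144 × 0.992282 = 0.845567
Parallel (A and [0.845567]): 1 − (1 − 0.843665)(1 − 0.845567) = 0.9759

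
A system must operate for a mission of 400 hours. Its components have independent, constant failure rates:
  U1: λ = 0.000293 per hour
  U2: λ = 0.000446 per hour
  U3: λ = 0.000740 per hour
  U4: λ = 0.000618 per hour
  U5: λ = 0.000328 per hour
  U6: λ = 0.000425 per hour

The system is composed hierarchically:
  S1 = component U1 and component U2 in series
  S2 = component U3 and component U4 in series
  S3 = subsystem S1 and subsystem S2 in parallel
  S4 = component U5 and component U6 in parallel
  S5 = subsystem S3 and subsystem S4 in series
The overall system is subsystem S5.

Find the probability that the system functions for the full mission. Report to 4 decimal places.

0.8756

R(U1) = exp(−0.000293 × 400) = 0.889407
R(U2) = exp(−0.000446 × 400) = 0.836608
R(U3) = exp(−0.000740 × 400) = 0.743787
R(U4) = exp(−0.000618 × 400) = 0.780984
R(U5) = exp(−0.000328 × 400) = 0.877042
R(U6) = exp(−0.000425 × 400) = 0.843665
Series (U1 and U2): 0.889407 × 0.836608 = 0.744085
Series (U3 and U4): 0.743787 × 0.780984 = 0.580886
Parallel ([0.744085] and [0.580886]): 1 − (1 − 0.744085)(1 − 0.580886) = 0.892742
Parallel (U5 and U6): 1 − (1 − 0.877042)(1 − 0.843665) = 0.980777
Series ([0.892742] and [0.980777]): 0.892742 × 0.980777 = 0.8756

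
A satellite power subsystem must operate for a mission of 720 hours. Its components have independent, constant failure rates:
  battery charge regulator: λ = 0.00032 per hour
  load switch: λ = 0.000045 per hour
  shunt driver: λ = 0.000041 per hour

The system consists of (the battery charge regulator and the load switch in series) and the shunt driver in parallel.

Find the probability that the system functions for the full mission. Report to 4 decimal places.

0.9933

R(battery charge regulator) = exp(−0.00032 × 720) = 0.794216
R(load switch) = exp(−0.000045 × 720) = 0.968119
R(shunt driver) = exp(−0.000041 × 720) = 0.970911
Series (battery charge regulator and load switch): 0.794216 × 0.968119 = 0.768896
Parallel ([0.768896] and shunt driver): 1 − (1 − 0.768896)(1 − 0.970911) = 0.9933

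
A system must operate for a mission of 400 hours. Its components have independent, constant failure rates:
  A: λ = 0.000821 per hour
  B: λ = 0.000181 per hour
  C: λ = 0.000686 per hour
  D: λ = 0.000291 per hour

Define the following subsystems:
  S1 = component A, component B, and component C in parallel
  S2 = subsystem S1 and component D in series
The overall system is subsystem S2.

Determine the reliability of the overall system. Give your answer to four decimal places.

0.8859

R(A) = exp(−0.000821 × 400) = 0.720075
R(B) = exp(−0.000181 × 400) = 0.930159
R(C) = exp(−0.000686 × 400) = 0.760028
R(D) = exp(−0.000291 × 400) = 0.890119
Parallel (A, B, and C): 1 − (1 − 0.720075)(1 − 0.930159)(1 − 0.760028) = 0.995308
Series ([0.995308] and D): 0.995308 × 0.890119 = 0.8859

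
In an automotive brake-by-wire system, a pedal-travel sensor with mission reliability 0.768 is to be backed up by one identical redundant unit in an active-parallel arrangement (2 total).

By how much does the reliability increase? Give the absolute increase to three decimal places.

0.178

R_before = 0.768
R_after = 1 − (1 − 0.768)^2 = 0.946
ΔR = 0.946 − 0.768 = 0.178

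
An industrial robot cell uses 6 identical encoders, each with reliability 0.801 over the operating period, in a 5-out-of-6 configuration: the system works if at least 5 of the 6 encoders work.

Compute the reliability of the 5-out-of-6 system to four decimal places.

R = Σ_{i=5}^{6} C(6,i) p^i (1−p)^{6−i} with p = 0.801
C(6,5)·0.801^5·0.199^1 = 0.393701
C(6,6)·0.801^6·0.199^0 = 0.264116
Sum = 0.6578

0.6578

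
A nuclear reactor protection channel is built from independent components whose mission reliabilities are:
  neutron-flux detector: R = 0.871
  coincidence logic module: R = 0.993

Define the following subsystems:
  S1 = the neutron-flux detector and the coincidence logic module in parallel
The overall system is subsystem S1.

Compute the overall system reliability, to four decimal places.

0.9991

Parallel (neutron-flux detector and coincidence logic module): 1 − (1 − 0.871000)(1 − 0.993000) = 0.9991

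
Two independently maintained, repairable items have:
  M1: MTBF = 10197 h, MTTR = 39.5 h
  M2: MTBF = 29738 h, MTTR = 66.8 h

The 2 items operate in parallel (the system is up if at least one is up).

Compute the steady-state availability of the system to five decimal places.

A(M1) = MTBF/(MTBF+MTTR) = 10197/(10197+39.5) = 0.996141
A(M2) = MTBF/(MTBF+MTTR) = 29738/(29738+66.8) = 0.997759
Parallel availability: 1 − (1 − 0.996141)(1 − 0.997759) = 0.99999

0.99999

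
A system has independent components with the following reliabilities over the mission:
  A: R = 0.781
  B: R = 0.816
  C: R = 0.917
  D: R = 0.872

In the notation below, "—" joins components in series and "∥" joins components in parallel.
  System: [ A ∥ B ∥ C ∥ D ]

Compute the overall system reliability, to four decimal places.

Parallel (A, B, C, and D): 1 − (1 − 0.781000)(1 − 0.816000)(1 − 0.917000)(1 − 0.872000) = 0.9996

0.9996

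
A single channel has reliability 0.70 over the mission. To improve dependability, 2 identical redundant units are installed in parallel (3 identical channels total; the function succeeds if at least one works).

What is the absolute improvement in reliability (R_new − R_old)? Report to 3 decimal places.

0.273

R_before = 0.70
R_after = 1 − (1 − 0.70)^3 = 0.973
ΔR = 0.973 − 0.70 = 0.273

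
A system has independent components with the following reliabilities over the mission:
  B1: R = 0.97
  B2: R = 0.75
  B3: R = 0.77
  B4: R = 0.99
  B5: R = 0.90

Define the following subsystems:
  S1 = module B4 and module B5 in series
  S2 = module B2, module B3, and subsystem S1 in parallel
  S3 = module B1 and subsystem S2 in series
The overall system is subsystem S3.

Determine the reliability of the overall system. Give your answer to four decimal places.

0.9639

Series (B4 and B5): 0.990000 × 0.900000 = 0.891000
Parallel (B2, B3, and [0.891000]): 1 − (1 − 0.750000)(1 − 0.770000)(1 − 0.891000) = 0.993733
Series (B1 and [0.993733]): 0.970000 × 0.993733 = 0.9639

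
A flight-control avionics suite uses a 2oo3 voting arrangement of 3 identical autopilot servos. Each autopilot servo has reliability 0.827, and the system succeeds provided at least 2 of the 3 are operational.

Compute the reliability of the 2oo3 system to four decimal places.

0.9206

R = Σ_{i=2}^{3} C(3,i) p^i (1−p)^{3−i} with p = 0.827
C(3,2)·0.827^2·0.173^1 = 0.354959
C(3,3)·0.827^3·0.173^0 = 0.565609
Sum = 0.9206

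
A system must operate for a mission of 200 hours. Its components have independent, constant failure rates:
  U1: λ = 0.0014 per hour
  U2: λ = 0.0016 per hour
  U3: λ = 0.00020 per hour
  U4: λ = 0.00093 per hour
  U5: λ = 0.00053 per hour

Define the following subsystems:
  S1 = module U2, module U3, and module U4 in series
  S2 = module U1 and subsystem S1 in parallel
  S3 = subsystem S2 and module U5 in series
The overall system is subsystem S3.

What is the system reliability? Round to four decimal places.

R(U1) = exp(−0.0014 × 200) = 0.755784
R(U2) = exp(−0.0016 × 200) = 0.726149
R(U3) = exp(−0.00020 × 200) = 0.960789
R(U4) = exp(−0.00093 × 200) = 0.830274
R(U5) = exp(−0.00053 × 200) = 0.899425
Series (U2, U3, and U4): 0.726149 × 0.960789 × 0.830274 = 0.579262
Parallel (U1 and [0.579262]): 1 − (1 − 0.755784)(1 − 0.579262) = 0.897249
Series ([0.897249] and U5): 0.897249 × 0.899425 = 0.8070

0.8070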